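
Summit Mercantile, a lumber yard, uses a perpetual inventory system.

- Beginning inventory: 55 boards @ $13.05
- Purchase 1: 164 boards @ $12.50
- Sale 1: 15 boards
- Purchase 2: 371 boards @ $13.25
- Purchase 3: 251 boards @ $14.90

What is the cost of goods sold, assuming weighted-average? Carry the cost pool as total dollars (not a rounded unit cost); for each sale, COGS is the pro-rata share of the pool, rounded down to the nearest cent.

COGS = $189.57

After Beginning: 55 on hand, pool $717.75 (≈ $13.0500 each)
After Purchase 1: 219 on hand, pool $2,767.75 (≈ $12.6381 each)
Sale 1, sell 15: 15/219 × $2,767.75 → $189.57
After Purchase 2: 575 on hand, pool $7,493.93 (≈ $13.0329 each)
After Purchase 3: 826 on hand, pool $11,233.83 (≈ $13.6003 each)
Ending inventory (cost pool remaining) = $11,233.83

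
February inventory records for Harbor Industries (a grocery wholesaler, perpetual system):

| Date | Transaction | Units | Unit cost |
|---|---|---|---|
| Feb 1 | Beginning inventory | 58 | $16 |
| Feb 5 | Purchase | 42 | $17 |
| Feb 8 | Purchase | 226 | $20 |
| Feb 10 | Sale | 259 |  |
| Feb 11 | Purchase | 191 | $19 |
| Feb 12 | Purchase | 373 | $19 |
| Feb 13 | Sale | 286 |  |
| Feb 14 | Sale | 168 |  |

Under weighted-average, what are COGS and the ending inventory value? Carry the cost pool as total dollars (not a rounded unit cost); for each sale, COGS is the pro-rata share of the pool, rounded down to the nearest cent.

COGS = $13,516.84; ending inventory = $3,361.16

After Feb 1: 58 on hand, pool $928.00 (≈ $16.0000 each)
After Feb 5: 100 on hand, pool $1,642.00 (≈ $16.4200 each)
After Feb 8: 326 on hand, pool $6,162.00 (≈ $18.9018 each)
Feb 10, sell 259: 259/326 × $6,162.00 → $4,895.57
After Feb 11: 258 on hand, pool $4,895.43 (≈ $18.9745 each)
After Feb 12: 631 on hand, pool $11,982.43 (≈ $18.9896 each)
Feb 13, sell 286: 286/631 × $11,982.43 → $5,431.02
Feb 14, sell 168: 168/345 × $6,551.41 → $3,190.25
Total COGS = $4,895.57 + $5,431.02 + $3,190.25 = $13,516.84
Ending inventory (cost pool remaining) = $3,361.16
Check: goods available $16,878.00 = COGS $13,516.84 + ending $3,361.16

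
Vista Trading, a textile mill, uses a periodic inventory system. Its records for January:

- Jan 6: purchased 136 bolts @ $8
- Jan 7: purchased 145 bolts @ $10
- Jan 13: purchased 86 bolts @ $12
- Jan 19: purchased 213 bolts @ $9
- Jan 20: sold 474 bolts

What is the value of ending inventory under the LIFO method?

Ending inventory = $848

Jan 20, 474 sold [LIFO — newest first]: 213 @ $9 + 86 @ $12 + 145 @ $10 + 30 @ $8 = $4,639
Ending inventory: 106 @ $8 = $848
Check: goods available $5,487 = COGS $4,639 + ending $848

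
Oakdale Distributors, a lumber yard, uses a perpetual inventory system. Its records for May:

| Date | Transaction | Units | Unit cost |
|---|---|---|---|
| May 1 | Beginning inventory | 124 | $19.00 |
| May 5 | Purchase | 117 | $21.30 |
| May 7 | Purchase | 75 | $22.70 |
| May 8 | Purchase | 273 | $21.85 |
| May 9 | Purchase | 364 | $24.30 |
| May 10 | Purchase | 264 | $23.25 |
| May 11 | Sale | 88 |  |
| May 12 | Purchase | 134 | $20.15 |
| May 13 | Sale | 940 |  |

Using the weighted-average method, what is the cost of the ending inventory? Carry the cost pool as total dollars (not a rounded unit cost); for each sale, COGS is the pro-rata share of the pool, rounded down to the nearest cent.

Ending inventory = $7,214.58

After May 1: 124 on hand, pool $2,356.00 (≈ $19.0000 each)
After May 5: 241 on hand, pool $4,848.10 (≈ $20.1166 each)
After May 7: 316 on hand, pool $6,550.60 (≈ $20.7297 each)
After May 8: 589 on hand, pool $12,515.65 (≈ $21.2490 each)
After May 9: 953 on hand, pool $21,360.85 (≈ $22.4143 each)
After May 10: 1217 on hand, pool $27,498.85 (≈ $22.5956 each)
May 11, sell 88: 88/1217 × $27,498.85 → $1,988.41
After May 12: 1263 on hand, pool $28,210.54 (≈ $22.3361 each)
May 13, sell 940: 940/1263 × $28,210.54 → $20,995.96
Total COGS = $1,988.41 + $20,995.96 = $22,984.37
Ending inventory (cost pool remaining) = $7,214.58
Check: goods available $30,198.95 = COGS $22,984.37 + ending $7,214.58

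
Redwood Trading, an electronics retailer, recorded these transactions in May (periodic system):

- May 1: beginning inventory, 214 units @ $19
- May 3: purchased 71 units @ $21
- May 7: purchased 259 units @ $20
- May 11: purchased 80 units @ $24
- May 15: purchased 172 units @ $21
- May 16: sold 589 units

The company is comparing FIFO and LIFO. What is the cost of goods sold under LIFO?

FIFO COGS: 214 @ $19 + 71 @ $21 + 259 @ $20 + 45 @ $24 = $11,817
LIFO COGS: 172 @ $21 + 80 @ $24 + 259 @ $20 + 71 @ $21 + 7 @ $19 = $12,336

COGS = $12,336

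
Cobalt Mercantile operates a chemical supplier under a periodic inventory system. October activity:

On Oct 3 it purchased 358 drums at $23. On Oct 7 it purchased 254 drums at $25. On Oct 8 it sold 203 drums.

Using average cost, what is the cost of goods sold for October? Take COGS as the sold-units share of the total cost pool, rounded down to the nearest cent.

COGS = $4,837.50

Oct 8, sell 203: 203/612 × $14,584.00 → $4,837.50
Ending inventory (cost pool remaining) = $9,746.50
Check: goods available $14,584.00 = COGS $4,837.50 + ending $9,746.50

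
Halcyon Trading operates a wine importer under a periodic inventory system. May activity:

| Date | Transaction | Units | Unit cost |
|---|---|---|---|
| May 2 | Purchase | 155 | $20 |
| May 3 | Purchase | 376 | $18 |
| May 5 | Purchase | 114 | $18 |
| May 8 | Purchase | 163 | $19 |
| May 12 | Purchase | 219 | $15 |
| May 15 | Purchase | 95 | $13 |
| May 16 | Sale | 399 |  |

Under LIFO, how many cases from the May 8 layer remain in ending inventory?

78

May 16, 399 sold [LIFO — newest first]: 95 @ $13 + 219 @ $15 + 85 @ $19 = $6,135
Ending inventory: 155 @ $20 + 376 @ $18 + 114 @ $18 + 78 @ $19 = $13,402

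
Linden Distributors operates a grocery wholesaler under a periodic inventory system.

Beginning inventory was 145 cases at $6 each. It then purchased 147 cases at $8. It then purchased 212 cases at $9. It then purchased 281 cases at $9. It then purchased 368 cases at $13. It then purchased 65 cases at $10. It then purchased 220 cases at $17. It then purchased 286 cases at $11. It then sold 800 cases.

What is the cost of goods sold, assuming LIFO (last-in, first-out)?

COGS = $10,513

Sale 1 (800) [LIFO — newest first]: 286 @ $11 + 220 @ $17 + 65 @ $10 + 229 @ $13 = $10,513
Ending inventory: 145 @ $6 + 147 @ $8 + 212 @ $9 + 281 @ $9 + 139 @ $13 = $8,290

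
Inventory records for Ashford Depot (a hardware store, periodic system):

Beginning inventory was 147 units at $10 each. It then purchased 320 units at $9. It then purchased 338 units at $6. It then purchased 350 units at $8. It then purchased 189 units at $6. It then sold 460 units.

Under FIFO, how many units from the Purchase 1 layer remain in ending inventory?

Sale 1 (460) [FIFO — oldest first]: 147 @ $10 + 313 @ $9 = $4,287
Ending inventory: 7 @ $9 + 338 @ $6 + 350 @ $8 + 189 @ $6 = $6,025

7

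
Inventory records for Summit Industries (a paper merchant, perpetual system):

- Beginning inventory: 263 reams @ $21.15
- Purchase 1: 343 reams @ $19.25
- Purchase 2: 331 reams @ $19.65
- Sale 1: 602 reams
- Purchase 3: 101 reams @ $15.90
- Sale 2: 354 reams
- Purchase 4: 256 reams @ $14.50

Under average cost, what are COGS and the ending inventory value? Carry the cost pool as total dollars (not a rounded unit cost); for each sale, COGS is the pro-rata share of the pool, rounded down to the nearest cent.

After Beginning: 263 on hand, pool $5,562.45 (≈ $21.1500 each)
After Purchase 1: 606 on hand, pool $12,165.20 (≈ $20.0746 each)
After Purchase 2: 937 on hand, pool $18,669.35 (≈ $19.9246 each)
Sale 1, sell 602: 602/937 × $18,669.35 → $11,994.60
After Purchase 3: 436 on hand, pool $8,280.65 (≈ $18.9923 each)
Sale 2, sell 354: 354/436 × $8,280.65 → $6,723.28
After Purchase 4: 338 on hand, pool $5,269.37 (≈ $15.5899 each)
Total COGS = $11,994.60 + $6,723.28 = $18,717.88
Ending inventory (cost pool remaining) = $5,269.37
Check: goods available $23,987.25 = COGS $18,717.88 + ending $5,269.37

COGS = $18,717.88; ending inventory = $5,269.37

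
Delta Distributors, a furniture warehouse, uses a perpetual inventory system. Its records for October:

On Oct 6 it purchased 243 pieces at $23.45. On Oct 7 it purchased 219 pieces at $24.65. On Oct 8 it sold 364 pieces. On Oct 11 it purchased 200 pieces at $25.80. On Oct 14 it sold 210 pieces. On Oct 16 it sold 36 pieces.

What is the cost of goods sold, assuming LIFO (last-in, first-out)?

Oct 8, 364 sold [LIFO — newest first]: 219 @ $24.65 + 145 @ $23.45 = $8,798.60
Oct 14, 210 sold [LIFO — newest first]: 200 @ $25.80 + 10 @ $23.45 = $5,394.50
Oct 16, 36 sold [LIFO — newest first]: 36 @ $23.45 = $844.20
Total COGS = $8,798.60 + $5,394.50 + $844.20 = $15,037.30
Ending inventory: 52 @ $23.45 = $1,219.40
Check: goods available $16,256.70 = COGS $15,037.30 + ending $1,219.40

COGS = $15,037.30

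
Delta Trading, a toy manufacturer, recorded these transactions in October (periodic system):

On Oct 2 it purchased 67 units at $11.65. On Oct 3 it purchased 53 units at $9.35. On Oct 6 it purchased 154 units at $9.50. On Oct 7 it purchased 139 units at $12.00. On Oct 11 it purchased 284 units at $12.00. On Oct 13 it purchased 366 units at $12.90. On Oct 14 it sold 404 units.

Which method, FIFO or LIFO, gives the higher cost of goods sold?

LIFO

FIFO COGS: 67 @ $11.65 + 53 @ $9.35 + 154 @ $9.50 + 130 @ $12.00 = $4,299.10
LIFO COGS: 366 @ $12.90 + 38 @ $12.00 = $5,177.40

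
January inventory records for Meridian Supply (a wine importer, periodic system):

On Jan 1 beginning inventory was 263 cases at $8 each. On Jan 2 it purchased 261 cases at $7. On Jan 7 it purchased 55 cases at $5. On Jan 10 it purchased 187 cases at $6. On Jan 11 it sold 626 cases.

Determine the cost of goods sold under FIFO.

COGS = $4,488

Jan 11, 626 sold [FIFO — oldest first]: 263 @ $8 + 261 @ $7 + 55 @ $5 + 47 @ $6 = $4,488
Ending inventory: 140 @ $6 = $840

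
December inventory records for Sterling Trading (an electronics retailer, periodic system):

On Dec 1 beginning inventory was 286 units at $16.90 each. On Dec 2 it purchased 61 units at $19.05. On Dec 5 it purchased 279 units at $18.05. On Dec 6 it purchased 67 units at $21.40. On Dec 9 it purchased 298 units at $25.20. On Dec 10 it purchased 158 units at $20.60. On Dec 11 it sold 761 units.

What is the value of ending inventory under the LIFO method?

Dec 11, 761 sold [LIFO — newest first]: 158 @ $20.60 + 298 @ $25.20 + 67 @ $21.40 + 238 @ $18.05 = $16,494.10
Ending inventory: 286 @ $16.90 + 61 @ $19.05 + 41 @ $18.05 = $6,735.50

Ending inventory = $6,735.50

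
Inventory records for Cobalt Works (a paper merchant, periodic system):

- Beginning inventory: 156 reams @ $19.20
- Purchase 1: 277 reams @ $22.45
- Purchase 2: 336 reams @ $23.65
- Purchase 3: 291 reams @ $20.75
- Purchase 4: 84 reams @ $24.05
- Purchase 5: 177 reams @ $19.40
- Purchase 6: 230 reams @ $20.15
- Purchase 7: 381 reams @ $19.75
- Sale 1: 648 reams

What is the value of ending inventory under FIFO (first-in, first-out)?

Ending inventory = $26,513.15

Sale 1 (648) [FIFO — oldest first]: 156 @ $19.20 + 277 @ $22.45 + 215 @ $23.65 = $14,298.60
Ending inventory: 121 @ $23.65 + 291 @ $20.75 + 84 @ $24.05 + 177 @ $19.40 + 230 @ $20.15 + 381 @ $19.75 = $26,513.15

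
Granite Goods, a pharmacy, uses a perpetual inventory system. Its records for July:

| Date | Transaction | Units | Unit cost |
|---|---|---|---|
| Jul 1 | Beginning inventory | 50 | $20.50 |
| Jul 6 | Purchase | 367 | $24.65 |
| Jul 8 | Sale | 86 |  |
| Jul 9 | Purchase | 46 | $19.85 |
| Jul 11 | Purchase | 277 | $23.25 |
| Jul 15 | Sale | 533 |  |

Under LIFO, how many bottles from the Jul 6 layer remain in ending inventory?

Jul 8, 86 sold [LIFO — newest first]: 86 @ $24.65 = $2,119.90
Jul 15, 533 sold [LIFO — newest first]: 277 @ $23.25 + 46 @ $19.85 + 210 @ $24.65 = $12,529.85
Total COGS = $2,119.90 + $12,529.85 = $14,649.75
Ending inventory: 50 @ $20.50 + 71 @ $24.65 = $2,775.15

71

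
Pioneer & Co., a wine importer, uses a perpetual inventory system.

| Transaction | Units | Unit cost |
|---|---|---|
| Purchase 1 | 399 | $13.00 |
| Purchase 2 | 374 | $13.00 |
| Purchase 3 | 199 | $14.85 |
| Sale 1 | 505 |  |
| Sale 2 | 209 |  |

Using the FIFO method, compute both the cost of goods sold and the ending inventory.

COGS = $9,282.00; ending inventory = $3,722.15

Sale 1 (505) [FIFO — oldest first]: 399 @ $13.00 + 106 @ $13.00 = $6,565.00
Sale 2 (209) [FIFO — oldest first]: 209 @ $13.00 = $2,717.00
Total COGS = $6,565.00 + $2,717.00 = $9,282.00
Ending inventory: 59 @ $13.00 + 199 @ $14.85 = $3,722.15
Check: goods available $13,004.15 = COGS $9,282.00 + ending $3,722.15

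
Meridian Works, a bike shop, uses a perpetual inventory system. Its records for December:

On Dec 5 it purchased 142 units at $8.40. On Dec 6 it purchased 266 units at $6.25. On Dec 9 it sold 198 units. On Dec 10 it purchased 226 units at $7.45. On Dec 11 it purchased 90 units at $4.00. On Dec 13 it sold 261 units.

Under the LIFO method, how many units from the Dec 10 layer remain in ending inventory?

55

Dec 9, 198 sold [LIFO — newest first]: 198 @ $6.25 = $1,237.50
Dec 13, 261 sold [LIFO — newest first]: 90 @ $4.00 + 171 @ $7.45 = $1,633.95
Total COGS = $1,237.50 + $1,633.95 = $2,871.45
Ending inventory: 142 @ $8.40 + 68 @ $6.25 + 55 @ $7.45 = $2,027.55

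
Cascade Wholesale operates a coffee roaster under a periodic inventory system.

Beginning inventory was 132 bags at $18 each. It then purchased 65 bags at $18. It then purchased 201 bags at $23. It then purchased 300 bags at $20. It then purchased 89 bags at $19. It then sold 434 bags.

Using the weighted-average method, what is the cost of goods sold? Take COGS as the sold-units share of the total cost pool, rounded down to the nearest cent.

COGS = $8,746.17

Sale 1, sell 434: 434/787 × $15,860.00 → $8,746.17
Ending inventory (cost pool remaining) = $7,113.83
Check: goods available $15,860.00 = COGS $8,746.17 + ending $7,113.83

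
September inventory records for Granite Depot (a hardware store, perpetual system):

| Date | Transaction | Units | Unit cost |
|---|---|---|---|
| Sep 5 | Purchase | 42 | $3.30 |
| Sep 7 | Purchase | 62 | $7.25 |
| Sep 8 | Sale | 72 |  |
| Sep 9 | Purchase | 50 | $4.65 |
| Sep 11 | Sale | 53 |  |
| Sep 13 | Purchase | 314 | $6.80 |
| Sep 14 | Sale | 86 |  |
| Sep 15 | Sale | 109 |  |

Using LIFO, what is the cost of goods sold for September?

COGS = $2,050.90

Sep 8, 72 sold [LIFO — newest first]: 62 @ $7.25 + 10 @ $3.30 = $482.50
Sep 11, 53 sold [LIFO — newest first]: 50 @ $4.65 + 3 @ $3.30 = $242.40
Sep 14, 86 sold [LIFO — newest first]: 86 @ $6.80 = $584.80
Sep 15, 109 sold [LIFO — newest first]: 109 @ $6.80 = $741.20
Total COGS = $482.50 + $242.40 + $584.80 + $741.20 = $2,050.90
Ending inventory: 29 @ $3.30 + 119 @ $6.80 = $904.90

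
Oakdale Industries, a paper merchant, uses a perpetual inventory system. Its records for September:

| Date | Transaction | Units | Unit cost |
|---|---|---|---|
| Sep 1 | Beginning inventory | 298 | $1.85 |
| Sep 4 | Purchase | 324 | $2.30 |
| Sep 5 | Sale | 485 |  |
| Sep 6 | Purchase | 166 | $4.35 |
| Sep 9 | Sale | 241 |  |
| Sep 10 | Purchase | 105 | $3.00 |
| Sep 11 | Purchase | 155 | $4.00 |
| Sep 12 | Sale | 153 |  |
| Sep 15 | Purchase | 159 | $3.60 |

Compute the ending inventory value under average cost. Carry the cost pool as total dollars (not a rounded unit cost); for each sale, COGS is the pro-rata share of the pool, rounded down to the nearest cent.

Ending inventory = $1,171.35

After Sep 1: 298 on hand, pool $551.30 (≈ $1.8500 each)
After Sep 4: 622 on hand, pool $1,296.50 (≈ $2.0844 each)
Sep 5, sell 485: 485/622 × $1,296.50 → $1,010.93
After Sep 6: 303 on hand, pool $1,007.67 (≈ $3.3256 each)
Sep 9, sell 241: 241/303 × $1,007.67 → $801.48
After Sep 10: 167 on hand, pool $521.19 (≈ $3.1209 each)
After Sep 11: 322 on hand, pool $1,141.19 (≈ $3.5441 each)
Sep 12, sell 153: 153/322 × $1,141.19 → $542.24
After Sep 15: 328 on hand, pool $1,171.35 (≈ $3.5712 each)
Total COGS = $1,010.93 + $801.48 + $542.24 = $2,354.65
Ending inventory (cost pool remaining) = $1,171.35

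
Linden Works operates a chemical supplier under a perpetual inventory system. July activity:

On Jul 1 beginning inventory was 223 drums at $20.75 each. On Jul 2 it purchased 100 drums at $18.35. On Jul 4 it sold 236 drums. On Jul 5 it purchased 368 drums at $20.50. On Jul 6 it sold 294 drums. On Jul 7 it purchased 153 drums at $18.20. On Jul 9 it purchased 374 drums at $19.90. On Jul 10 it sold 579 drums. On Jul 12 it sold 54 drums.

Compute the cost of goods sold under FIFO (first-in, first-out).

COGS = $23,138.95

Jul 4, 236 sold [FIFO — oldest first]: 223 @ $20.75 + 13 @ $18.35 = $4,865.80
Jul 6, 294 sold [FIFO — oldest first]: 87 @ $18.35 + 207 @ $20.50 = $5,839.95
Jul 10, 579 sold [FIFO — oldest first]: 161 @ $20.50 + 153 @ $18.20 + 265 @ $19.90 = $11,358.60
Jul 12, 54 sold [FIFO — oldest first]: 54 @ $19.90 = $1,074.60
Total COGS = $4,865.80 + $5,839.95 + $11,358.60 + $1,074.60 = $23,138.95
Ending inventory: 55 @ $19.90 = $1,094.50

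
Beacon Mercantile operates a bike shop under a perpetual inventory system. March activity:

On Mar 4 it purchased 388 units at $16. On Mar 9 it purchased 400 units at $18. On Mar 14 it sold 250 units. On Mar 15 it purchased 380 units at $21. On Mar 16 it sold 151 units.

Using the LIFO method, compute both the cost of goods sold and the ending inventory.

COGS = $7,671; ending inventory = $13,717

Mar 14, 250 sold [LIFO — newest first]: 250 @ $18 = $4,500
Mar 16, 151 sold [LIFO — newest first]: 151 @ $21 = $3,171
Total COGS = $4,500 + $3,171 = $7,671
Ending inventory: 388 @ $16 + 150 @ $18 + 229 @ $21 = $13,717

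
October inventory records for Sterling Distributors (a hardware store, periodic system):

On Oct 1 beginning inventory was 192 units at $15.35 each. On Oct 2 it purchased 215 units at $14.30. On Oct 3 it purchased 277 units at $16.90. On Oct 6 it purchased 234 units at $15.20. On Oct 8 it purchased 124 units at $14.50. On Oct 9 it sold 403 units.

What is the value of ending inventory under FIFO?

Oct 9, 403 sold [FIFO — oldest first]: 192 @ $15.35 + 211 @ $14.30 = $5,964.50
Ending inventory: 4 @ $14.30 + 277 @ $16.90 + 234 @ $15.20 + 124 @ $14.50 = $10,093.30

Ending inventory = $10,093.30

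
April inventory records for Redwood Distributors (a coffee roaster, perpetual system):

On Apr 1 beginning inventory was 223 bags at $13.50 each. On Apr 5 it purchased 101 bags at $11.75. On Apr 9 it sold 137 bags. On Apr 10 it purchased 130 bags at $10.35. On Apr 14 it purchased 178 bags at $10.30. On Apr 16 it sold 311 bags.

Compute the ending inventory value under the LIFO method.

Ending inventory = $2,484.00

Apr 9, 137 sold [LIFO — newest first]: 101 @ $11.75 + 36 @ $13.50 = $1,672.75
Apr 16, 311 sold [LIFO — newest first]: 178 @ $10.30 + 130 @ $10.35 + 3 @ $13.50 = $3,219.40
Total COGS = $1,672.75 + $3,219.40 = $4,892.15
Ending inventory: 184 @ $13.50 = $2,484.00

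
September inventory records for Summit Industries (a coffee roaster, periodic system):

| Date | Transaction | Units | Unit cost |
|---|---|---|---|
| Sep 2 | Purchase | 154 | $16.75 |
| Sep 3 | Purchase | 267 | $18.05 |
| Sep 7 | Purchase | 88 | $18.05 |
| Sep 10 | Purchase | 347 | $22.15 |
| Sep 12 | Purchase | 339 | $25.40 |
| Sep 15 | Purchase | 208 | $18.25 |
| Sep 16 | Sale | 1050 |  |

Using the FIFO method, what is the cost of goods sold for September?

Sep 16, 1050 sold [FIFO — oldest first]: 154 @ $16.75 + 267 @ $18.05 + 88 @ $18.05 + 347 @ $22.15 + 194 @ $25.40 = $21,600.90
Ending inventory: 145 @ $25.40 + 208 @ $18.25 = $7,479.00

COGS = $21,600.90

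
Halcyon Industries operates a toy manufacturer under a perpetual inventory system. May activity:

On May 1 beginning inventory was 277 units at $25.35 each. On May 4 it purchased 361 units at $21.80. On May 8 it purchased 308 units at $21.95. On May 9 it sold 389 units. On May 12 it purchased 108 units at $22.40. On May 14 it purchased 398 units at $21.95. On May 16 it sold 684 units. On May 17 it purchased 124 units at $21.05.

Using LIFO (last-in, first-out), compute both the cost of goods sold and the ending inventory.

COGS = $23,562.10; ending inventory = $11,855.75

May 9, 389 sold [LIFO — newest first]: 308 @ $21.95 + 81 @ $21.80 = $8,526.40
May 16, 684 sold [LIFO — newest first]: 398 @ $21.95 + 108 @ $22.40 + 178 @ $21.80 = $15,035.70
Total COGS = $8,526.40 + $15,035.70 = $23,562.10
Ending inventory: 277 @ $25.35 + 102 @ $21.80 + 124 @ $21.05 = $11,855.75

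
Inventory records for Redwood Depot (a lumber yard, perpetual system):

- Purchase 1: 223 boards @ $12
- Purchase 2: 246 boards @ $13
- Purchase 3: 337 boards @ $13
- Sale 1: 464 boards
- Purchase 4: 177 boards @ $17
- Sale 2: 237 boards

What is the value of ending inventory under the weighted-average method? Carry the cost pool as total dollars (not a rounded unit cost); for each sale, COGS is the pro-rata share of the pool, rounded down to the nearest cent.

After Purchase 1: 223 on hand, pool $2,676.00 (≈ $12.0000 each)
After Purchase 2: 469 on hand, pool $5,874.00 (≈ $12.5245 each)
After Purchase 3: 806 on hand, pool $10,255.00 (≈ $12.7233 each)
Sale 1, sell 464: 464/806 × $10,255.00 → $5,903.62
After Purchase 4: 519 on hand, pool $7,360.38 (≈ $14.1818 each)
Sale 2, sell 237: 237/519 × $7,360.38 → $3,361.09
Total COGS = $5,903.62 + $3,361.09 = $9,264.71
Ending inventory (cost pool remaining) = $3,999.29

Ending inventory = $3,999.29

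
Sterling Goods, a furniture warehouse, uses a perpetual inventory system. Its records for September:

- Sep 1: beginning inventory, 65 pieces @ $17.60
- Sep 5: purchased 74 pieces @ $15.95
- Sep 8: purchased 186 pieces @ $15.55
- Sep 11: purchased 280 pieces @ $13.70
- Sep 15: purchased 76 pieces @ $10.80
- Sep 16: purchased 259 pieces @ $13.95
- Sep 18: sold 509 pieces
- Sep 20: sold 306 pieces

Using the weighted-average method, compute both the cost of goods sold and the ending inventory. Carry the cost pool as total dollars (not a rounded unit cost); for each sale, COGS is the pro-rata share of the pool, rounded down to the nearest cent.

After Sep 1: 65 on hand, pool $1,144.00 (≈ $17.6000 each)
After Sep 5: 139 on hand, pool $2,324.30 (≈ $16.7216 each)
After Sep 8: 325 on hand, pool $5,216.60 (≈ $16.0511 each)
After Sep 11: 605 on hand, pool $9,052.60 (≈ $14.9630 each)
After Sep 15: 681 on hand, pool $9,873.40 (≈ $14.4984 each)
After Sep 16: 940 on hand, pool $13,486.45 (≈ $14.3473 each)
Sep 18, sell 509: 509/940 × $13,486.45 → $7,302.76
Sep 20, sell 306: 306/431 × $6,183.69 → $4,390.27
Total COGS = $7,302.76 + $4,390.27 = $11,693.03
Ending inventory (cost pool remaining) = $1,793.42

COGS = $11,693.03; ending inventory = $1,793.42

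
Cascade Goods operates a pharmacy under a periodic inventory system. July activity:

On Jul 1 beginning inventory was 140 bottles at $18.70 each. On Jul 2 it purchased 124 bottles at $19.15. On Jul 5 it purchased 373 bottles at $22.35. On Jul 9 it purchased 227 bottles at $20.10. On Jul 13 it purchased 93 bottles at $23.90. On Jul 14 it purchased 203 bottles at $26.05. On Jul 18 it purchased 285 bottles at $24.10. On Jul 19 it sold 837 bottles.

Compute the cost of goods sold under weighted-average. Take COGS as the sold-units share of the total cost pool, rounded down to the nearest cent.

COGS = $18,692.72

Jul 19, sell 837: 837/1445 × $32,271.20 → $18,692.72
Ending inventory (cost pool remaining) = $13,578.48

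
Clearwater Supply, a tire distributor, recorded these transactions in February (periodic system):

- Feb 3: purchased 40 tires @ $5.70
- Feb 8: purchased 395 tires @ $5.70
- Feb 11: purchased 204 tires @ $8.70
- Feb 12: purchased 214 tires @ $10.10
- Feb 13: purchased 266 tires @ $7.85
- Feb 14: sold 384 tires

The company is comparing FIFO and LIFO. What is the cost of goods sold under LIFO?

FIFO COGS: 40 @ $5.70 + 344 @ $5.70 = $2,188.80
LIFO COGS: 266 @ $7.85 + 118 @ $10.10 = $3,279.90

COGS = $3,279.90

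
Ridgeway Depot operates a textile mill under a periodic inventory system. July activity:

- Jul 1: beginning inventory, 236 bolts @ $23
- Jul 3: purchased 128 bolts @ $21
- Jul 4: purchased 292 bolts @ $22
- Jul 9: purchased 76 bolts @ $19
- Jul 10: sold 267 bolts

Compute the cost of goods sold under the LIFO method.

Jul 10, 267 sold [LIFO — newest first]: 76 @ $19 + 191 @ $22 = $5,646
Ending inventory: 236 @ $23 + 128 @ $21 + 101 @ $22 = $10,338
Check: goods available $15,984 = COGS $5,646 + ending $10,338

COGS = $5,646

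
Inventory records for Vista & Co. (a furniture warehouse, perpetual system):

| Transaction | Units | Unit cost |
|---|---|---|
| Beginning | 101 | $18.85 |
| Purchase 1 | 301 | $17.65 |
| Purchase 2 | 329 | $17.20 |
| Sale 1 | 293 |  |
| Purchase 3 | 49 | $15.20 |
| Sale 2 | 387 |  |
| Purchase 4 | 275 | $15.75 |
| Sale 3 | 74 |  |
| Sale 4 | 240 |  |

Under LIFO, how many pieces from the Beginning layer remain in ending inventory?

Sale 1 (293) [LIFO — newest first]: 293 @ $17.20 = $5,039.60
Sale 2 (387) [LIFO — newest first]: 49 @ $15.20 + 36 @ $17.20 + 301 @ $17.65 + 1 @ $18.85 = $6,695.50
Sale 3 (74) [LIFO — newest first]: 74 @ $15.75 = $1,165.50
Sale 4 (240) [LIFO — newest first]: 201 @ $15.75 + 39 @ $18.85 = $3,900.90
Total COGS = $5,039.60 + $6,695.50 + $1,165.50 + $3,900.90 = $16,801.50
Ending inventory: 61 @ $18.85 = $1,149.85
Check: goods available $17,951.35 = COGS $16,801.50 + ending $1,149.85

61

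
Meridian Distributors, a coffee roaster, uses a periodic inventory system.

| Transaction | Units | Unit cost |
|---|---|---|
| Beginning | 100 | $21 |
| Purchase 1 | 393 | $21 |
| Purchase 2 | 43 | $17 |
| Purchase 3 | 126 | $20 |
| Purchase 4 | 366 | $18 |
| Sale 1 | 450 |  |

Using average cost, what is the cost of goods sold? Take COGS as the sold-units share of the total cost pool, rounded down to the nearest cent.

COGS = $8,838.91

Sale 1, sell 450: 450/1028 × $20,192.00 → $8,838.91
Ending inventory (cost pool remaining) = $11,353.09
Check: goods available $20,192.00 = COGS $8,838.91 + ending $11,353.09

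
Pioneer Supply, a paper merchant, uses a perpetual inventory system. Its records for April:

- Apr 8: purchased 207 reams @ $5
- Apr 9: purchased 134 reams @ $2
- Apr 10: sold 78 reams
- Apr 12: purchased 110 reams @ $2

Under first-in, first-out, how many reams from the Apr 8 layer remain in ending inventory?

129

Apr 10, 78 sold [FIFO — oldest first]: 78 @ $5 = $390
Ending inventory: 129 @ $5 + 134 @ $2 + 110 @ $2 = $1,133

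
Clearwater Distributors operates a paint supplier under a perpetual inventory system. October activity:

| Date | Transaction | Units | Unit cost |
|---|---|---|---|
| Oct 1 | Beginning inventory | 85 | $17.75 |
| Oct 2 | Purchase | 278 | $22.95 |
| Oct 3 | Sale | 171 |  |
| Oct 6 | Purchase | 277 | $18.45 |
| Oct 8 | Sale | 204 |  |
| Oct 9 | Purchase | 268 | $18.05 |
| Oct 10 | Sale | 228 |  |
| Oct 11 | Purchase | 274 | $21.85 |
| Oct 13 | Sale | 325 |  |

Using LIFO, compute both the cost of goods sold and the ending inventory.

COGS = $18,715.50; ending inventory = $5,108.30

Oct 3, 171 sold [LIFO — newest first]: 171 @ $22.95 = $3,924.45
Oct 8, 204 sold [LIFO — newest first]: 204 @ $18.45 = $3,763.80
Oct 10, 228 sold [LIFO — newest first]: 228 @ $18.05 = $4,115.40
Oct 13, 325 sold [LIFO — newest first]: 274 @ $21.85 + 40 @ $18.05 + 11 @ $18.45 = $6,911.85
Total COGS = $3,924.45 + $3,763.80 + $4,115.40 + $6,911.85 = $18,715.50
Ending inventory: 85 @ $17.75 + 107 @ $22.95 + 62 @ $18.45 = $5,108.30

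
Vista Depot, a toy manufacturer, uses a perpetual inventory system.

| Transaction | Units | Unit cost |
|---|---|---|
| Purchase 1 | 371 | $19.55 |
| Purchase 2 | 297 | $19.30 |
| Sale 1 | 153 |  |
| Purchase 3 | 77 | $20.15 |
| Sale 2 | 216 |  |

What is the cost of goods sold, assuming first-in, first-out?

COGS = $7,213.95

Sale 1 (153) [FIFO — oldest first]: 153 @ $19.55 = $2,991.15
Sale 2 (216) [FIFO — oldest first]: 216 @ $19.55 = $4,222.80
Total COGS = $2,991.15 + $4,222.80 = $7,213.95
Ending inventory: 2 @ $19.55 + 297 @ $19.30 + 77 @ $20.15 = $7,322.75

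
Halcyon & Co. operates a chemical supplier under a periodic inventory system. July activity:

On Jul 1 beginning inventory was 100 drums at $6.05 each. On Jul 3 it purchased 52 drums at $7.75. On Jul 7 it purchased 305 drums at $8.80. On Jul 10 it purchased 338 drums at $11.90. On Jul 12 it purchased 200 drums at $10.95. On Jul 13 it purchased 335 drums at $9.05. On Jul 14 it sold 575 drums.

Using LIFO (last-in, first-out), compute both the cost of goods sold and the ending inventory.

Jul 14, 575 sold [LIFO — newest first]: 335 @ $9.05 + 200 @ $10.95 + 40 @ $11.90 = $5,697.75
Ending inventory: 100 @ $6.05 + 52 @ $7.75 + 305 @ $8.80 + 298 @ $11.90 = $7,238.20

COGS = $5,697.75; ending inventory = $7,238.20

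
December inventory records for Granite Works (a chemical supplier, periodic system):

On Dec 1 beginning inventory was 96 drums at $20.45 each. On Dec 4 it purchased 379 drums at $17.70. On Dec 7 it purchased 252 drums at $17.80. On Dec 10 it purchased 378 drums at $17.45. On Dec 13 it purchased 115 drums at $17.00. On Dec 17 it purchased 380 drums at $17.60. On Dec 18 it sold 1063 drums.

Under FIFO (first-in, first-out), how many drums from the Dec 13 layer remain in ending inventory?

115

Dec 18, 1063 sold [FIFO — oldest first]: 96 @ $20.45 + 379 @ $17.70 + 252 @ $17.80 + 336 @ $17.45 = $19,020.30
Ending inventory: 42 @ $17.45 + 115 @ $17.00 + 380 @ $17.60 = $9,375.90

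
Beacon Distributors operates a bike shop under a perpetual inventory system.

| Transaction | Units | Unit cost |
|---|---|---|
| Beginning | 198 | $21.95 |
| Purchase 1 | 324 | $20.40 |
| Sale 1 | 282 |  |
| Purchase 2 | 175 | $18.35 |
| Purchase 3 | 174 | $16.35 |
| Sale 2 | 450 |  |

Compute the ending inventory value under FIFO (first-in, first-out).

Ending inventory = $2,272.65

Sale 1 (282) [FIFO — oldest first]: 198 @ $21.95 + 84 @ $20.40 = $6,059.70
Sale 2 (450) [FIFO — oldest first]: 240 @ $20.40 + 175 @ $18.35 + 35 @ $16.35 = $8,679.50
Total COGS = $6,059.70 + $8,679.50 = $14,739.20
Ending inventory: 139 @ $16.35 = $2,272.65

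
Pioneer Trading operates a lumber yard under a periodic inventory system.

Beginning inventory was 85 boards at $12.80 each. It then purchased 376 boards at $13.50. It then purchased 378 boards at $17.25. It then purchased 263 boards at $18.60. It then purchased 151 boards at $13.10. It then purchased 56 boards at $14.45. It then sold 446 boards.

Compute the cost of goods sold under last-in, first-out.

Sale 1 (446) [LIFO — newest first]: 56 @ $14.45 + 151 @ $13.10 + 239 @ $18.60 = $7,232.70
Ending inventory: 85 @ $12.80 + 376 @ $13.50 + 378 @ $17.25 + 24 @ $18.60 = $13,130.90

COGS = $7,232.70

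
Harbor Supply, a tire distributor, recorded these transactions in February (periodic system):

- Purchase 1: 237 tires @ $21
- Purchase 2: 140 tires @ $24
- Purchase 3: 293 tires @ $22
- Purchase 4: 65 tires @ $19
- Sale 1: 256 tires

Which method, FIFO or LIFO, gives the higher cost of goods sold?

FIFO COGS: 237 @ $21 + 19 @ $24 = $5,433
LIFO COGS: 65 @ $19 + 191 @ $22 = $5,437

LIFO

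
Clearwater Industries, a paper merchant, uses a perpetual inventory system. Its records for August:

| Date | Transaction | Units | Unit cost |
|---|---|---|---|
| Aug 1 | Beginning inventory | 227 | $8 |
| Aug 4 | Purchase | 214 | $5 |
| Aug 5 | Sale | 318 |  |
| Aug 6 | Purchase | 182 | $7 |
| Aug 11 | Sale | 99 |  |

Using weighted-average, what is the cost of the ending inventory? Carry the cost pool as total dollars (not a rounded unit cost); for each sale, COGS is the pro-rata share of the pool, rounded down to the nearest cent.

Ending inventory = $1,404.14

After Aug 1: 227 on hand, pool $1,816.00 (≈ $8.0000 each)
After Aug 4: 441 on hand, pool $2,886.00 (≈ $6.5442 each)
Aug 5, sell 318: 318/441 × $2,886.00 → $2,081.06
After Aug 6: 305 on hand, pool $2,078.94 (≈ $6.8162 each)
Aug 11, sell 99: 99/305 × $2,078.94 → $674.80
Total COGS = $2,081.06 + $674.80 = $2,755.86
Ending inventory (cost pool remaining) = $1,404.14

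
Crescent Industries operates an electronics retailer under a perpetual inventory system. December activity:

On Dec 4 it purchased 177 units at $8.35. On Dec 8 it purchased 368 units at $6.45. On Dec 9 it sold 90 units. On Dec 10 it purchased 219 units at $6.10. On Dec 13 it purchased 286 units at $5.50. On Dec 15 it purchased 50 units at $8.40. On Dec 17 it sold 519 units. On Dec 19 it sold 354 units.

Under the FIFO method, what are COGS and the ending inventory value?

Dec 9, 90 sold [FIFO — oldest first]: 90 @ $8.35 = $751.50
Dec 17, 519 sold [FIFO — oldest first]: 87 @ $8.35 + 368 @ $6.45 + 64 @ $6.10 = $3,490.45
Dec 19, 354 sold [FIFO — oldest first]: 155 @ $6.10 + 199 @ $5.50 = $2,040.00
Total COGS = $751.50 + $3,490.45 + $2,040.00 = $6,281.95
Ending inventory: 87 @ $5.50 + 50 @ $8.40 = $898.50
Check: goods available $7,180.45 = COGS $6,281.95 + ending $898.50

COGS = $6,281.95; ending inventory = $898.50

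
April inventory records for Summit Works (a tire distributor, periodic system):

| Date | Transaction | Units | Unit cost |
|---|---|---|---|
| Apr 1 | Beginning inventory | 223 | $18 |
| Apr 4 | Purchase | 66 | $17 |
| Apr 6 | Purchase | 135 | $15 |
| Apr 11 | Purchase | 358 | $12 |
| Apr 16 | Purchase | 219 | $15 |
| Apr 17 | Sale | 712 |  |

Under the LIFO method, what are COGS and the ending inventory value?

COGS = $9,606; ending inventory = $5,136

Apr 17, 712 sold [LIFO — newest first]: 219 @ $15 + 358 @ $12 + 135 @ $15 = $9,606
Ending inventory: 223 @ $18 + 66 @ $17 = $5,136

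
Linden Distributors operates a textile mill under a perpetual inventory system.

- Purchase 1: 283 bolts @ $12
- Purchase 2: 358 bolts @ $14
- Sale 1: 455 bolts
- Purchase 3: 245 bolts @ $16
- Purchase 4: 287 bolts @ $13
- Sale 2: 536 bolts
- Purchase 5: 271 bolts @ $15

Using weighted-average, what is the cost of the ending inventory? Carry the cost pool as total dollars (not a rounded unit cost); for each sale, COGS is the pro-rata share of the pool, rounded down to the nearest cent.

Ending inventory = $6,622.83

After Purchase 1: 283 on hand, pool $3,396.00 (≈ $12.0000 each)
After Purchase 2: 641 on hand, pool $8,408.00 (≈ $13.1170 each)
Sale 1, sell 455: 455/641 × $8,408.00 → $5,968.23
After Purchase 3: 431 on hand, pool $6,359.77 (≈ $14.7558 each)
After Purchase 4: 718 on hand, pool $10,090.77 (≈ $14.0540 each)
Sale 2, sell 536: 536/718 × $10,090.77 → $7,532.94
After Purchase 5: 453 on hand, pool $6,622.83 (≈ $14.6199 each)
Total COGS = $5,968.23 + $7,532.94 = $13,501.17
Ending inventory (cost pool remaining) = $6,622.83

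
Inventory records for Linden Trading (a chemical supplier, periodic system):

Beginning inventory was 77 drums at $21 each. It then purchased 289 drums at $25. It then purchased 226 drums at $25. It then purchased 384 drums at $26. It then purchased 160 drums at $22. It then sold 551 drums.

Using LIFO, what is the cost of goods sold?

Sale 1 (551) [LIFO — newest first]: 160 @ $22 + 384 @ $26 + 7 @ $25 = $13,679
Ending inventory: 77 @ $21 + 289 @ $25 + 219 @ $25 = $14,317
Check: goods available $27,996 = COGS $13,679 + ending $14,317

COGS = $13,679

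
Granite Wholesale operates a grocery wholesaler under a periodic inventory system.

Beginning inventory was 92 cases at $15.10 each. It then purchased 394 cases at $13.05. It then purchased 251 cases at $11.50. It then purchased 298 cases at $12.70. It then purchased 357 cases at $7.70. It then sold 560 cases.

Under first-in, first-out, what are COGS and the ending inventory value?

COGS = $7,381.90; ending inventory = $8,569.00

Sale 1 (560) [FIFO — oldest first]: 92 @ $15.10 + 394 @ $13.05 + 74 @ $11.50 = $7,381.90
Ending inventory: 177 @ $11.50 + 298 @ $12.70 + 357 @ $7.70 = $8,569.00
Check: goods available $15,950.90 = COGS $7,381.90 + ending $8,569.00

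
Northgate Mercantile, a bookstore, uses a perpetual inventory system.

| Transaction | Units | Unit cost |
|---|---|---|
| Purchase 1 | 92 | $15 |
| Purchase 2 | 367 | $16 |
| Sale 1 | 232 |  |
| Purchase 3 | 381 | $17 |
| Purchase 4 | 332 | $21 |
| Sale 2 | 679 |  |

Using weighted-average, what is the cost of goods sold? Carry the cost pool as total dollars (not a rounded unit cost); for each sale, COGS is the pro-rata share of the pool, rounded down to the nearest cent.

COGS = $15,970.92

After Purchase 1: 92 on hand, pool $1,380.00 (≈ $15.0000 each)
After Purchase 2: 459 on hand, pool $7,252.00 (≈ $15.7996 each)
Sale 1, sell 232: 232/459 × $7,252.00 → $3,665.49
After Purchase 3: 608 on hand, pool $10,063.51 (≈ $16.5518 each)
After Purchase 4: 940 on hand, pool $17,035.51 (≈ $18.1229 each)
Sale 2, sell 679: 679/940 × $17,035.51 → $12,305.43
Total COGS = $3,665.49 + $12,305.43 = $15,970.92
Ending inventory (cost pool remaining) = $4,730.08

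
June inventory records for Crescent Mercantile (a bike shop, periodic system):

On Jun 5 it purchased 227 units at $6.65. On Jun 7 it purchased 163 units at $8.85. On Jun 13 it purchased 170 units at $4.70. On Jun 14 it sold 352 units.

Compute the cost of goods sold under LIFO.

Jun 14, 352 sold [LIFO — newest first]: 170 @ $4.70 + 163 @ $8.85 + 19 @ $6.65 = $2,367.90
Ending inventory: 208 @ $6.65 = $1,383.20

COGS = $2,367.90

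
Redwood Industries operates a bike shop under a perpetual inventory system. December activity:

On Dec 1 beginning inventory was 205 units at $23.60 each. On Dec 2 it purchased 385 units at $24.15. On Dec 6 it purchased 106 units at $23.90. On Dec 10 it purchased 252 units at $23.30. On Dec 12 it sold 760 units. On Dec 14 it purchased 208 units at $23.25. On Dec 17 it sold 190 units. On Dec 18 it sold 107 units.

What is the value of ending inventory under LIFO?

Ending inventory = $2,336.40

Dec 12, 760 sold [LIFO — newest first]: 252 @ $23.30 + 106 @ $23.90 + 385 @ $24.15 + 17 @ $23.60 = $18,103.95
Dec 17, 190 sold [LIFO — newest first]: 190 @ $23.25 = $4,417.50
Dec 18, 107 sold [LIFO — newest first]: 18 @ $23.25 + 89 @ $23.60 = $2,518.90
Total COGS = $18,103.95 + $4,417.50 + $2,518.90 = $25,040.35
Ending inventory: 99 @ $23.60 = $2,336.40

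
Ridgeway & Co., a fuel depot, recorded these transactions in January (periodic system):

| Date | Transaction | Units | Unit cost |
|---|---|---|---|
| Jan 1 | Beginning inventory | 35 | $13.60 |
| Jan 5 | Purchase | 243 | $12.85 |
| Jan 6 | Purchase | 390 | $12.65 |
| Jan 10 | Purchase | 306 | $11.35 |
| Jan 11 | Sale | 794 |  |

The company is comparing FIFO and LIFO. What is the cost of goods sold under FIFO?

COGS = $9,962.15

FIFO COGS: 35 @ $13.60 + 243 @ $12.85 + 390 @ $12.65 + 126 @ $11.35 = $9,962.15
LIFO COGS: 306 @ $11.35 + 390 @ $12.65 + 98 @ $12.85 = $9,665.90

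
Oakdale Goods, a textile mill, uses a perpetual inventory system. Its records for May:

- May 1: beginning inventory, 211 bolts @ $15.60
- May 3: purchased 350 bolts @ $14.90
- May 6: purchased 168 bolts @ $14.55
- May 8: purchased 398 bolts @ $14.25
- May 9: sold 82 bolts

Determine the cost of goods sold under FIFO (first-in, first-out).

COGS = $1,279.20

May 9, 82 sold [FIFO — oldest first]: 82 @ $15.60 = $1,279.20
Ending inventory: 129 @ $15.60 + 350 @ $14.90 + 168 @ $14.55 + 398 @ $14.25 = $15,343.30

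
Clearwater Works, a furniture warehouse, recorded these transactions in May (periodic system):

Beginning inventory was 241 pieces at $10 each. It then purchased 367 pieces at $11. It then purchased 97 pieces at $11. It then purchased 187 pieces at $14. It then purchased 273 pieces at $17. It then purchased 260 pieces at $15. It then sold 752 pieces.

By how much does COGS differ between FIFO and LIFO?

FIFO COGS: 241 @ $10 + 367 @ $11 + 97 @ $11 + 47 @ $14 = $8,172
LIFO COGS: 260 @ $15 + 273 @ $17 + 187 @ $14 + 32 @ $11 = $11,511
Difference = |$8,172 − $11,511| = $3,339

$3,339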